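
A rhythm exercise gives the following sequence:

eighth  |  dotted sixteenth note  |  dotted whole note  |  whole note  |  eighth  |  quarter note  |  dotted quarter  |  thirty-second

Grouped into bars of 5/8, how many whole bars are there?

5

One bar of 5/8 = 20 thirty-second notes.
Each duration in thirty-second notes: eighth = 4; dotted sixteenth note = 3; dotted whole note = 48; whole note = 32; eighth = 4; quarter note = 8; dotted quarter = 12; thirty-second = 1.
Sum: 4 + 3 + 48 + 32 + 4 + 8 + 12 + 1 = 112.
112 ÷ 20 = 5 complete bars with 12 left over.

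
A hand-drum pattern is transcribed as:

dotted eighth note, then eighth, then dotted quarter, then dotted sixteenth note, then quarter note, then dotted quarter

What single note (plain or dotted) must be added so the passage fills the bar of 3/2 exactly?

dotted sixteenth note

The bar of 3/2 = 48 thirty-second notes.
Each duration in thirty-second notes: dotted eighth note = 6; eighth = 4; dotted quarter = 12; dotted sixteenth note = 3; quarter note = 8; dotted quarter = 12.
Adding: 6 + 4 + 12 + 3 + 8 + 12 = 45.
Remaining: 48 − 45 = 3 thirty-second notes, which is a dotted sixteenth note.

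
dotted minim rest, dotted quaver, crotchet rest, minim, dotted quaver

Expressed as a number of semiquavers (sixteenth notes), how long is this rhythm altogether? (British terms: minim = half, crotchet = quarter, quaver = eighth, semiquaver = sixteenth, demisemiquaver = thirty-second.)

Working in sixteenth notes: dotted minim rest = 12; dotted quaver = 3; crotchet rest = 4; minim = 8; dotted quaver = 3.
Total: 12 + 3 + 4 + 8 + 3 = 30 sixteenth notes.

30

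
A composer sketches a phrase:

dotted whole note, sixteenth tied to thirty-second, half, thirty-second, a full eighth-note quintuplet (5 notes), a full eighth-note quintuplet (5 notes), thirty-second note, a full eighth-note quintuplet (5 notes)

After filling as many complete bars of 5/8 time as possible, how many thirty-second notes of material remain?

17

One bar of 5/8 = 20 thirty-second notes.
Express everything in thirty-second notes: dotted whole note = 48; sixteenth tied to thirty-second (sixteenth + thirty-second) = 3; half = 16; thirty-second = 1; a full eighth-note quintuplet (5 notes) (five quintuplet eighths span one half) = 16; a full eighth-note quintuplet (5 notes) (five quintuplet eighths span one half) = 16; thirty-second note = 1; a full eighth-note quintuplet (5 notes) (five quintuplet eighths span one half) = 16.
Total: 48 + 3 + 16 + 1 + 16 + 16 + 1 + 16 = 117.
117 ÷ 20 = 5 complete bars with 17 thirty-second notes remaining.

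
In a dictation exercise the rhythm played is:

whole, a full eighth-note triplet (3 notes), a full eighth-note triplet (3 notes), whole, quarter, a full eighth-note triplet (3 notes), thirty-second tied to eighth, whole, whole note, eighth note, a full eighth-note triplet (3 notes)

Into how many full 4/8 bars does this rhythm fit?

11

One bar of 4/8 = 16 thirty-second notes.
Each duration in thirty-second notes: whole = 32; a full eighth-note triplet (3 notes) (three triplet eighths span one quarter) = 8; a full eighth-note triplet (3 notes) (three triplet eighths span one quarter) = 8; whole = 32; quarter = 8; a full eighth-note triplet (3 notes) (three triplet eighths span one quarter) = 8; thirty-second tied to eighth (thirty-second + eighth) = 5; whole = 32; whole note = 32; eighth note = 4; a full eighth-note triplet (3 notes) (three triplet eighths span one quarter) = 8.
Adding: 32 + 8 + 8 + 32 + 8 + 8 + 5 + 32 + 32 + 4 + 8 = 177.
177 ÷ 16 = 11 complete bars with 1 left over.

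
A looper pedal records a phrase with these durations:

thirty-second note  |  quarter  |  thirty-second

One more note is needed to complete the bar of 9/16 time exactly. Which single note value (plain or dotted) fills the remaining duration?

quarter note

The bar of 9/16 = 18 thirty-second notes.
Each duration in thirty-second notes: thirty-second note = 1; quarter = 8; thirty-second = 1.
Altogether 1 + 8 + 1 = 10.
Remaining: 18 − 10 = 8 thirty-second notes, which is a quarter note.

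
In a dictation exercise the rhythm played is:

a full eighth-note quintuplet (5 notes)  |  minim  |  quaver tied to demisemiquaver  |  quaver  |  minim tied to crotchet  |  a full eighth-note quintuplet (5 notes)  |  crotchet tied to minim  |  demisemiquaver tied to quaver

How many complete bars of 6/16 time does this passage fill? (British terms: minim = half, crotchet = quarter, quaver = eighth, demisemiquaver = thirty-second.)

One bar of 6/16 = 12 thirty-second notes.
Working in thirty-second notes: a full eighth-note quintuplet (5 notes) (five quintuplet eighths span one half) = 16; minim = 16; quaver tied to demisemiquaver (quaver + demisemiquaver) = 5; quaver = 4; minim tied to crotchet (minim + crotchet) = 24; a full eighth-note quintuplet (5 notes) (five quintuplet eighths span one half) = 16; crotchet tied to minim (crotchet + minim) = 24; demisemiquaver tied to quaver (demisemiquaver + quaver) = 5.
Sum: 16 + 16 + 5 + 4 + 24 + 16 + 24 + 5 = 110.
110 ÷ 12 = 9 complete bars with 2 left over.

9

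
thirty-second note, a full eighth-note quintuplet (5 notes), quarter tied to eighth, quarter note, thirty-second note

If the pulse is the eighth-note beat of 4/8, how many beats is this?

9.5

One eighth-note beat = 4 thirty-second notes.
Each duration in thirty-second notes: thirty-second note = 1; a full eighth-note quintuplet (5 notes) (five quintuplet eighths span one half) = 16; quarter tied to eighth (quarter + eighth) = 12; quarter note = 8; thirty-second note = 1.
Sum: 1 + 16 + 12 + 8 + 1 = 38.
38 ÷ 4 = 9.5 beats.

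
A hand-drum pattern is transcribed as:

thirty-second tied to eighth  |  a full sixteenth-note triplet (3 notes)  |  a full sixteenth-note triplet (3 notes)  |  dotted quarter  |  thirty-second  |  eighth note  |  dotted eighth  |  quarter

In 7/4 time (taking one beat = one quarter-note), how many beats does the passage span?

One quarter-note beat = 8 thirty-second notes.
Express everything in thirty-second notes: thirty-second tied to eighth (thirty-second + eighth) = 5; a full sixteenth-note triplet (3 notes) (three triplet sixteenths span one eighth) = 4; a full sixteenth-note triplet (3 notes) (three triplet sixteenths span one eighth) = 4; dotted quarter = 12; thirty-second = 1; eighth note = 4; dotted eighth = 6; quarter = 8.
Sum: 5 + 4 + 4 + 12 + 1 + 4 + 6 + 8 = 44.
44 ÷ 8 = 5.5 beats.

5.5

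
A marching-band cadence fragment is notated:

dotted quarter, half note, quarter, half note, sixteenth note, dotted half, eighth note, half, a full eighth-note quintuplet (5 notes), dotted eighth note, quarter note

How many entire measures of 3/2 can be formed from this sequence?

2

One bar of 3/2 = 24 sixteenth notes.
Express everything in sixteenth notes: dotted quarter = 6; half note = 8; quarter = 4; half note = 8; sixteenth note = 1; dotted half = 12; eighth note = 2; half = 8; a full eighth-note quintuplet (5 notes) (five quintuplet eighths span one half) = 8; dotted eighth note = 3; quarter note = 4.
Adding: 6 + 8 + 4 + 8 + 1 + 12 + 2 + 8 + 8 + 3 + 4 = 64.
64 ÷ 24 = 2 complete bars with 16 left over.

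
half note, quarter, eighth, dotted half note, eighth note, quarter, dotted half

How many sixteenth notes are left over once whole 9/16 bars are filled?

8

One bar of 9/16 = 9 sixteenth notes.
Convert each value to sixteenth notes: half note = 8; quarter = 4; eighth = 2; dotted half note = 12; eighth note = 2; quarter = 4; dotted half = 12.
Sum: 8 + 4 + 2 + 12 + 2 + 4 + 12 = 44.
44 ÷ 9 = 4 complete bars with 8 sixteenth notes remaining.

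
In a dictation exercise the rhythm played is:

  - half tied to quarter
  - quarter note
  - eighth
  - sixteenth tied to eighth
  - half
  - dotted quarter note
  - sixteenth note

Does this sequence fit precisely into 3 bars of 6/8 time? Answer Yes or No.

Yes

One bar of 6/8 = 12 sixteenth notes, so 3 bars = 36.
Express everything in sixteenth notes: half tied to quarter (half + quarter) = 12; quarter note = 4; eighth = 2; sixteenth tied to eighth (sixteenth + eighth) = 3; half = 8; dotted quarter note = 6; sixteenth note = 1.
Adding: 12 + 4 + 2 + 3 + 8 + 6 + 1 = 36.
36 equals 36, so the answer is Yes.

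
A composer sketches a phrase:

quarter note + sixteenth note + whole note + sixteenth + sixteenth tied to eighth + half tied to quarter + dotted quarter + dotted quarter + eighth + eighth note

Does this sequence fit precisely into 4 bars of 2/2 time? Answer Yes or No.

No

One bar of 2/2 = 16 sixteenth notes, so 4 bars = 64.
Convert each value to sixteenth notes: quarter note = 4; sixteenth note = 1; whole note = 16; sixteenth = 1; sixteenth tied to eighth (sixteenth + eighth) = 3; half tied to quarter (half + quarter) = 12; dotted quarter = 6; dotted quarter = 6; eighth = 2; eighth note = 2.
Adding: 4 + 1 + 16 + 1 + 3 + 12 + 6 + 6 + 2 + 2 = 53.
53 falls short of 64, so the answer is No.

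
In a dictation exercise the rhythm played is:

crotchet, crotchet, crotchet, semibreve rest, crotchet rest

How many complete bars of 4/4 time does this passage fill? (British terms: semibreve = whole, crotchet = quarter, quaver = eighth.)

One bar of 4/4 = 4 quarter notes.
Working in quarter notes: crotchet = 1; crotchet = 1; crotchet = 1; semibreve rest = 4; crotchet rest = 1.
Sum: 1 + 1 + 1 + 4 + 1 = 8.
8 ÷ 4 = 2 complete bars with 0 left over.

2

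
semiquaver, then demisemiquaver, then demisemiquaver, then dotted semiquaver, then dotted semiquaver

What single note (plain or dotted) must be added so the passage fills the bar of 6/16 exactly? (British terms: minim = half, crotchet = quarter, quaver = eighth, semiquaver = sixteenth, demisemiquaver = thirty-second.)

The bar of 6/16 = 12 thirty-second notes.
Working in thirty-second notes: semiquaver = 2; demisemiquaver = 1; demisemiquaver = 1; dotted semiquaver = 3; dotted semiquaver = 3.
Sum: 2 + 1 + 1 + 3 + 3 = 10.
Remaining: 12 − 10 = 2 thirty-second notes, which is a sixteenth note.

sixteenth note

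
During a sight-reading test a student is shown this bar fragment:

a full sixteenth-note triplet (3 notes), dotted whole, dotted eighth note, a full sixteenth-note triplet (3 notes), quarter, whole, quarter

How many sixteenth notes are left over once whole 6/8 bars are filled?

7

One bar of 6/8 = 12 sixteenth notes.
Each duration in sixteenth notes: a full sixteenth-note triplet (3 notes) (three triplet sixteenths span one eighth) = 2; dotted whole = 24; dotted eighth note = 3; a full sixteenth-note triplet (3 notes) (three triplet sixteenths span one eighth) = 2; quarter = 4; whole = 16; quarter = 4.
Total: 2 + 24 + 3 + 2 + 4 + 16 + 4 = 55.
55 ÷ 12 = 4 complete bars with 7 sixteenth notes remaining.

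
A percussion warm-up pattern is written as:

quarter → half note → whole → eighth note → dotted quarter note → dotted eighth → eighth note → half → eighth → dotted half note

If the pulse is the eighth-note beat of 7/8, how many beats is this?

31.5

One eighth-note beat = 2 sixteenth notes.
In sixteenth notes: quarter = 4; half note = 8; whole = 16; eighth note = 2; dotted quarter note = 6; dotted eighth = 3; eighth note = 2; half = 8; eighth = 2; dotted half note = 12.
Total: 4 + 8 + 16 + 2 + 6 + 3 + 2 + 8 + 2 + 12 = 63.
63 ÷ 2 = 31.5 beats.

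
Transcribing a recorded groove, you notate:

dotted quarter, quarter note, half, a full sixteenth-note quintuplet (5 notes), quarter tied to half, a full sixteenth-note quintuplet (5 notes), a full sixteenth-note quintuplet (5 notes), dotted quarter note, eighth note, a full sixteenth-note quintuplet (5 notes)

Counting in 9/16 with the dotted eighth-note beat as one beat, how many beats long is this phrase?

One dotted eighth-note beat = 3 sixteenth notes.
Working in sixteenth notes: dotted quarter = 6; quarter note = 4; half = 8; a full sixteenth-note quintuplet (5 notes) (five quintuplet sixteenths span one quarter) = 4; quarter tied to half (quarter + half) = 12; a full sixteenth-note quintuplet (5 notes) (five quintuplet sixteenths span one quarter) = 4; a full sixteenth-note quintuplet (5 notes) (five quintuplet sixteenths span one quarter) = 4; dotted quarter note = 6; eighth note = 2; a full sixteenth-note quintuplet (5 notes) (five quintuplet sixteenths span one quarter) = 4.
Adding: 6 + 4 + 8 + 4 + 12 + 4 + 4 + 6 + 2 + 4 = 54.
54 ÷ 3 = 18 beats.

18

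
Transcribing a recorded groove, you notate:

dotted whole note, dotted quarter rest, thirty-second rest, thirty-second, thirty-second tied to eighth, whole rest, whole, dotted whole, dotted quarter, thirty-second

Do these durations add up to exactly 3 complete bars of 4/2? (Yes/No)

One bar of 4/2 = 64 thirty-second notes, so 3 bars = 192.
Express everything in thirty-second notes: dotted whole note = 48; dotted quarter rest = 12; thirty-second rest = 1; thirty-second = 1; thirty-second tied to eighth (thirty-second + eighth) = 5; whole rest = 32; whole = 32; dotted whole = 48; dotted quarter = 12; thirty-second = 1.
Adding: 48 + 12 + 1 + 1 + 5 + 32 + 32 + 48 + 12 + 1 = 192.
192 equals 192, so the answer is Yes.

Yes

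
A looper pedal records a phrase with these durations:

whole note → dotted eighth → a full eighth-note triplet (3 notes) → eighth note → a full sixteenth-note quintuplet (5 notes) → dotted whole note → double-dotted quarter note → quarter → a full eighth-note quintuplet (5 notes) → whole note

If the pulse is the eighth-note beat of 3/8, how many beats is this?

One eighth-note beat = 2 sixteenth notes.
Convert each value to sixteenth notes: whole note = 16; dotted eighth = 3; a full eighth-note triplet (3 notes) (three triplet eighths span one quarter) = 4; eighth note = 2; a full sixteenth-note quintuplet (5 notes) (five quintuplet sixteenths span one quarter) = 4; dotted whole note = 24; double-dotted quarter note = 7; quarter = 4; a full eighth-note quintuplet (5 notes) (five quintuplet eighths span one half) = 8; whole note = 16.
Total: 16 + 3 + 4 + 2 + 4 + 24 + 7 + 4 + 8 + 16 = 88.
88 ÷ 2 = 44 beats.

44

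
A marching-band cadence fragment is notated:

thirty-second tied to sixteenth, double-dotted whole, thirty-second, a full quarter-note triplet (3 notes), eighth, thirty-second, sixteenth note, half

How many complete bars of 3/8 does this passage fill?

8

One bar of 3/8 = 12 thirty-second notes.
Working in thirty-second notes: thirty-second tied to sixteenth (thirty-second + sixteenth) = 3; double-dotted whole = 56; thirty-second = 1; a full quarter-note triplet (3 notes) (three triplet quarters span one half) = 16; eighth = 4; thirty-second = 1; sixteenth note = 2; half = 16.
Total: 3 + 56 + 1 + 16 + 4 + 1 + 2 + 16 = 99.
99 ÷ 12 = 8 complete bars with 3 left over.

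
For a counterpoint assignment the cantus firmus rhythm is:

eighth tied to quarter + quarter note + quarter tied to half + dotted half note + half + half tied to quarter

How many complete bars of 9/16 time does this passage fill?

One bar of 9/16 = 9 sixteenth notes.
In sixteenth notes: eighth tied to quarter (eighth + quarter) = 6; quarter note = 4; quarter tied to half (quarter + half) = 12; dotted half note = 12; half = 8; half tied to quarter (half + quarter) = 12.
Sum: 6 + 4 + 12 + 12 + 8 + 12 = 54.
54 ÷ 9 = 6 complete bars with 0 left over.

6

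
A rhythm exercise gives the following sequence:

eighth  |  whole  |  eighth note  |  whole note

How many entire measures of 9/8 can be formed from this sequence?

2

One bar of 9/8 = 9 eighth notes.
Working in eighth notes: eighth = 1; whole = 8; eighth note = 1; whole note = 8.
Total: 1 + 8 + 1 + 8 = 18.
18 ÷ 9 = 2 complete bars with 0 left over.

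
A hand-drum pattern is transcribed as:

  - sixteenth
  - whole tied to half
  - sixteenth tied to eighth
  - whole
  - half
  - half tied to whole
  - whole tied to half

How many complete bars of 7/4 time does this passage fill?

One bar of 7/4 = 28 sixteenth notes.
Express everything in sixteenth notes: sixteenth = 1; whole tied to half (whole + half) = 24; sixteenth tied to eighth (sixteenth + eighth) = 3; whole = 16; half = 8; half tied to whole (half + whole) = 24; whole tied to half (whole + half) = 24.
Sum: 1 + 24 + 3 + 16 + 8 + 24 + 24 = 100.
100 ÷ 28 = 3 complete bars with 16 left over.

3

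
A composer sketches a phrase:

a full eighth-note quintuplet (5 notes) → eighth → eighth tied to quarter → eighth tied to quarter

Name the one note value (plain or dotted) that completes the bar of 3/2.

eighth note

The bar of 3/2 = 12 eighth notes.
Convert each value to eighth notes: a full eighth-note quintuplet (5 notes) (five quintuplet eighths span one half) = 4; eighth = 1; eighth tied to quarter (eighth + quarter) = 3; eighth tied to quarter (eighth + quarter) = 3.
Adding: 4 + 1 + 3 + 3 = 11.
Remaining: 12 − 11 = 1 eighth note, which is a eighth note.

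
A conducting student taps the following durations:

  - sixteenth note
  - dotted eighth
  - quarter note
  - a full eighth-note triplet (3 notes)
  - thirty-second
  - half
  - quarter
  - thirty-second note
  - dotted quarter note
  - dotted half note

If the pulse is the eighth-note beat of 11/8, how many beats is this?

One eighth-note beat = 4 thirty-second notes.
Convert each value to thirty-second notes: sixteenth note = 2; dotted eighth = 6; quarter note = 8; a full eighth-note triplet (3 notes) (three triplet eighths span one quarter) = 8; thirty-second = 1; half = 16; quarter = 8; thirty-second note = 1; dotted quarter note = 12; dotted half note = 24.
Adding: 2 + 6 + 8 + 8 + 1 + 16 + 8 + 1 + 12 + 24 = 86.
86 ÷ 4 = 21.5 beats.

21.5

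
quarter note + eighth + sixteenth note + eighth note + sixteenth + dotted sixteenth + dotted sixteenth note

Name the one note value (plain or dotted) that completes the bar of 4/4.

dotted eighth note

The bar of 4/4 = 32 thirty-second notes.
Working in thirty-second notes: quarter note = 8; eighth = 4; sixteenth note = 2; eighth note = 4; sixteenth = 2; dotted sixteenth = 3; dotted sixteenth note = 3.
Adding: 8 + 4 + 2 + 4 + 2 + 3 + 3 = 26.
Remaining: 32 − 26 = 6 thirty-second notes, which is a dotted eighth note.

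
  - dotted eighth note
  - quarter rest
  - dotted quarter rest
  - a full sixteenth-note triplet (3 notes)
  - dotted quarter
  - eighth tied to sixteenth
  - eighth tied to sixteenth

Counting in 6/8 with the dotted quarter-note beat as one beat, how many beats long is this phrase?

4.5

One dotted quarter-note beat = 6 sixteenth notes.
In sixteenth notes: dotted eighth note = 3; quarter rest = 4; dotted quarter rest = 6; a full sixteenth-note triplet (3 notes) (three triplet sixteenths span one eighth) = 2; dotted quarter = 6; eighth tied to sixteenth (eighth + sixteenth) = 3; eighth tied to sixteenth (eighth + sixteenth) = 3.
Altogether 3 + 4 + 6 + 2 + 6 + 3 + 3 = 27.
27 ÷ 6 = 4.5 beats.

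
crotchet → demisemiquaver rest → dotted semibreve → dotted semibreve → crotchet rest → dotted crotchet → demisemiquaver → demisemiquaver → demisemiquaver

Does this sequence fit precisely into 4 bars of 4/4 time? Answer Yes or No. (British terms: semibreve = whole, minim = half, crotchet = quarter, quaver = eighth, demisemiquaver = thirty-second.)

One bar of 4/4 = 32 thirty-second notes, so 4 bars = 128.
Working in thirty-second notes: crotchet = 8; demisemiquaver rest = 1; dotted semibreve = 48; dotted semibreve = 48; crotchet rest = 8; dotted crotchet = 12; demisemiquaver = 1; demisemiquaver = 1; demisemiquaver = 1.
Altogether 8 + 1 + 48 + 48 + 8 + 12 + 1 + 1 + 1 = 128.
128 equals 128, so the answer is Yes.

Yes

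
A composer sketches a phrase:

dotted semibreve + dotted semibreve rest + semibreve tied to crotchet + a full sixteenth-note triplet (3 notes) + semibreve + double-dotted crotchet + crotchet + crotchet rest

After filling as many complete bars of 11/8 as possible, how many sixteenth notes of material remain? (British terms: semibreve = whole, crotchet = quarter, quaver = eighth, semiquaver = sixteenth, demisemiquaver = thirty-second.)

One bar of 11/8 = 22 sixteenth notes.
Convert each value to sixteenth notes: dotted semibreve = 24; dotted semibreve rest = 24; semibreve tied to crotchet (semibreve + crotchet) = 20; a full sixteenth-note triplet (3 notes) (three triplet sixteenths span one eighth) = 2; semibreve = 16; double-dotted crotchet = 7; crotchet = 4; crotchet rest = 4.
Sum: 24 + 24 + 20 + 2 + 16 + 7 + 4 + 4 = 101.
101 ÷ 22 = 4 complete bars with 13 sixteenth notes remaining.

13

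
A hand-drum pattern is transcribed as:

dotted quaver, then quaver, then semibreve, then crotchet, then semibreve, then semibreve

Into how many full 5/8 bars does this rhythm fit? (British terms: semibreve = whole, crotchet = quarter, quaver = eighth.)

One bar of 5/8 = 10 sixteenth notes.
Working in sixteenth notes: dotted quaver = 3; quaver = 2; semibreve = 16; crotchet = 4; semibreve = 16; semibreve = 16.
Adding: 3 + 2 + 16 + 4 + 16 + 16 = 57.
57 ÷ 10 = 5 complete bars with 7 left over.

5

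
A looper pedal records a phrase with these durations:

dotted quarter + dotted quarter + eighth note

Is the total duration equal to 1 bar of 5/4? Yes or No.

One bar of 5/4 = 10 eighth notes.
Working in eighth notes: dotted quarter = 3; dotted quarter = 3; eighth note = 1.
Altogether 3 + 3 + 1 = 7.
7 falls short of 10, so the answer is No.

No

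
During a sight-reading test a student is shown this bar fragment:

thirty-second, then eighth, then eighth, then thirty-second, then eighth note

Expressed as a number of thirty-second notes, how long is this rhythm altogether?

In thirty-second notes: thirty-second = 1; eighth = 4; eighth = 4; thirty-second = 1; eighth note = 4.
Altogether 1 + 4 + 4 + 1 + 4 = 14 thirty-second notes.

14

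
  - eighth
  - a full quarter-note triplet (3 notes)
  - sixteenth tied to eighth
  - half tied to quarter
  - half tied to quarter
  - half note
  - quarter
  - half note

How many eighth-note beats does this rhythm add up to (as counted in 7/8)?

28.5

One eighth-note beat = 2 sixteenth notes.
Express everything in sixteenth notes: eighth = 2; a full quarter-note triplet (3 notes) (three triplet quarters span one half) = 8; sixteenth tied to eighth (sixteenth + eighth) = 3; half tied to quarter (half + quarter) = 12; half tied to quarter (half + quarter) = 12; half note = 8; quarter = 4; half note = 8.
Altogether 2 + 8 + 3 + 12 + 12 + 8 + 4 + 8 = 57.
57 ÷ 2 = 28.5 beats.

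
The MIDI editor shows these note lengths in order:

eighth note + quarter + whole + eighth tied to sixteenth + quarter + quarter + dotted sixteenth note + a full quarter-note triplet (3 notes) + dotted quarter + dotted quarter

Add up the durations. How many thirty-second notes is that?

109

Express everything in thirty-second notes: eighth note = 4; quarter = 8; whole = 32; eighth tied to sixteenth (eighth + sixteenth) = 6; quarter = 8; quarter = 8; dotted sixteenth note = 3; a full quarter-note triplet (3 notes) (three triplet quarters span one half) = 16; dotted quarter = 12; dotted quarter = 12.
Total: 4 + 8 + 32 + 6 + 8 + 8 + 3 + 16 + 12 + 12 = 109 thirty-second notes.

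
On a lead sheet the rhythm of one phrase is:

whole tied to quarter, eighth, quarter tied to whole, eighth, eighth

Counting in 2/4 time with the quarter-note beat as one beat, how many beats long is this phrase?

One quarter-note beat = 2 eighth notes.
Working in eighth notes: whole tied to quarter (whole + quarter) = 10; eighth = 1; quarter tied to whole (quarter + whole) = 10; eighth = 1; eighth = 1.
Adding: 10 + 1 + 10 + 1 + 1 = 23.
23 ÷ 2 = 11.5 beats.

11.5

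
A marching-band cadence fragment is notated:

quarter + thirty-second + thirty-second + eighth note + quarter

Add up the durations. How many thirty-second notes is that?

22

Working in thirty-second notes: quarter = 8; thirty-second = 1; thirty-second = 1; eighth note = 4; quarter = 8.
Altogether 8 + 1 + 1 + 4 + 8 = 22 thirty-second notes.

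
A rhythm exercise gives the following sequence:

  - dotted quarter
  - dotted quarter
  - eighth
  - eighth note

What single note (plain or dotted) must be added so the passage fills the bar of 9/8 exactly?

The bar of 9/8 = 9 eighth notes.
Convert each value to eighth notes: dotted quarter = 3; dotted quarter = 3; eighth = 1; eighth note = 1.
Altogether 3 + 3 + 1 + 1 = 8.
Remaining: 9 − 8 = 1 eighth note, which is a eighth note.

eighth note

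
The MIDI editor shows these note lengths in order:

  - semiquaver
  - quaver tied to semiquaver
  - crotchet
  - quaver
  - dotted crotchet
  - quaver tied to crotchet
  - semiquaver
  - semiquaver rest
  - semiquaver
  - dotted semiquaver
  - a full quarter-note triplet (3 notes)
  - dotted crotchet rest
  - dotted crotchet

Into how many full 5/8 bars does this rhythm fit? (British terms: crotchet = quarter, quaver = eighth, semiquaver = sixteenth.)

One bar of 5/8 = 20 thirty-second notes.
Each duration in thirty-second notes: semiquaver = 2; quaver tied to semiquaver (quaver + semiquaver) = 6; crotchet = 8; quaver = 4; dotted crotchet = 12; quaver tied to crotchet (quaver + crotchet) = 12; semiquaver = 2; semiquaver rest = 2; semiquaver = 2; dotted semiquaver = 3; a full quarter-note triplet (3 notes) (three triplet quarters span one half) = 16; dotted crotchet rest = 12; dotted crotchet = 12.
Total: 2 + 6 + 8 + 4 + 12 + 12 + 2 + 2 + 2 + 3 + 16 + 12 + 12 = 93.
93 ÷ 20 = 4 complete bars with 13 left over.

4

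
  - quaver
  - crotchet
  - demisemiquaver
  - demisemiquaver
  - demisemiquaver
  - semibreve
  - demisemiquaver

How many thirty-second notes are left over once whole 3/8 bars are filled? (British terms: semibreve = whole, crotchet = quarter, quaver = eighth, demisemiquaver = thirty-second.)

0

One bar of 3/8 = 12 thirty-second notes.
Express everything in thirty-second notes: quaver = 4; crotchet = 8; demisemiquaver = 1; demisemiquaver = 1; demisemiquaver = 1; semibreve = 32; demisemiquaver = 1.
Altogether 4 + 8 + 1 + 1 + 1 + 32 + 1 = 48.
48 ÷ 12 = 4 complete bars with 0 thirty-second notes remaining.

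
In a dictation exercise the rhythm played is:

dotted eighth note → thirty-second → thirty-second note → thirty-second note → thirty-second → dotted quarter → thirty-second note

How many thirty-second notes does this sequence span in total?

23

Each duration in thirty-second notes: dotted eighth note = 6; thirty-second = 1; thirty-second note = 1; thirty-second note = 1; thirty-second = 1; dotted quarter = 12; thirty-second note = 1.
Sum: 6 + 1 + 1 + 1 + 1 + 12 + 1 = 23 thirty-second notes.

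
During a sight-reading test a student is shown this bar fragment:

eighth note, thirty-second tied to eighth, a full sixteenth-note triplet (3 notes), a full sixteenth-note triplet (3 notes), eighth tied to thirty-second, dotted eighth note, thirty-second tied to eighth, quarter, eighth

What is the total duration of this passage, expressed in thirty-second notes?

45

Each duration in thirty-second notes: eighth note = 4; thirty-second tied to eighth (thirty-second + eighth) = 5; a full sixteenth-note triplet (3 notes) (three triplet sixteenths span one eighth) = 4; a full sixteenth-note triplet (3 notes) (three triplet sixteenths span one eighth) = 4; eighth tied to thirty-second (eighth + thirty-second) = 5; dotted eighth note = 6; thirty-second tied to eighth (thirty-second + eighth) = 5; quarter = 8; eighth = 4.
Sum: 4 + 5 + 4 + 4 + 5 + 6 + 5 + 8 + 4 = 45 thirty-second notes.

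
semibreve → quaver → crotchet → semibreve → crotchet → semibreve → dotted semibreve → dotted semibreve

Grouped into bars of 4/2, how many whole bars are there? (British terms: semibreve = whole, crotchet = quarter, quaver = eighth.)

3

One bar of 4/2 = 16 eighth notes.
Working in eighth notes: semibreve = 8; quaver = 1; crotchet = 2; semibreve = 8; crotchet = 2; semibreve = 8; dotted semibreve = 12; dotted semibreve = 12.
Sum: 8 + 1 + 2 + 8 + 2 + 8 + 12 + 12 = 53.
53 ÷ 16 = 3 complete bars with 5 left over.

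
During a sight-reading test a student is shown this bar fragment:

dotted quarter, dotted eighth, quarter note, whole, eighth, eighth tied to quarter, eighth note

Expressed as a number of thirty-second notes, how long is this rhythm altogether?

Working in thirty-second notes: dotted quarter = 12; dotted eighth = 6; quarter note = 8; whole = 32; eighth = 4; eighth tied to quarter (eighth + quarter) = 12; eighth note = 4.
Total: 12 + 6 + 8 + 32 + 4 + 12 + 4 = 78 thirty-second notes.

78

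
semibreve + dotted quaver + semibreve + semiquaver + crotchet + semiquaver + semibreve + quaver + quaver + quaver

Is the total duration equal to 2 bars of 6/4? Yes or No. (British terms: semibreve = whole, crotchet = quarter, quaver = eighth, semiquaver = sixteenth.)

One bar of 6/4 = 24 sixteenth notes, so 2 bars = 48.
In sixteenth notes: semibreve = 16; dotted quaver = 3; semibreve = 16; semiquaver = 1; crotchet = 4; semiquaver = 1; semibreve = 16; quaver = 2; quaver = 2; quaver = 2.
Sum: 16 + 3 + 16 + 1 + 4 + 1 + 16 + 2 + 2 + 2 = 63.
63 exceeds 48, so the answer is No.

No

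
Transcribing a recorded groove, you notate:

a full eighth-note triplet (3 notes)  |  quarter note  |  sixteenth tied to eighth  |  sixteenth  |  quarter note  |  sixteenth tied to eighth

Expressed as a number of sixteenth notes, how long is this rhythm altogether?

In sixteenth notes: a full eighth-note triplet (3 notes) (three triplet eighths span one quarter) = 4; quarter note = 4; sixteenth tied to eighth (sixteenth + eighth) = 3; sixteenth = 1; quarter note = 4; sixteenth tied to eighth (sixteenth + eighth) = 3.
Total: 4 + 4 + 3 + 1 + 4 + 3 = 19 sixteenth notes.

19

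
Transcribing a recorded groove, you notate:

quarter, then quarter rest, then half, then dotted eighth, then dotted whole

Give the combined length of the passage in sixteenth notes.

Each duration in sixteenth notes: quarter = 4; quarter rest = 4; half = 8; dotted eighth = 3; dotted whole = 24.
Total: 4 + 4 + 8 + 3 + 24 = 43 sixteenth notes.

43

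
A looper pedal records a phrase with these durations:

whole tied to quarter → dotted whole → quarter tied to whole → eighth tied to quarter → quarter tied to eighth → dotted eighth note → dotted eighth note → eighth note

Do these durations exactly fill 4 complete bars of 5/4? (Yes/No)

One bar of 5/4 = 20 sixteenth notes, so 4 bars = 80.
Each duration in sixteenth notes: whole tied to quarter (whole + quarter) = 20; dotted whole = 24; quarter tied to whole (quarter + whole) = 20; eighth tied to quarter (eighth + quarter) = 6; quarter tied to eighth (quarter + eighth) = 6; dotted eighth note = 3; dotted eighth note = 3; eighth note = 2.
Adding: 20 + 24 + 20 + 6 + 6 + 3 + 3 + 2 = 84.
84 exceeds 80, so the answer is No.

No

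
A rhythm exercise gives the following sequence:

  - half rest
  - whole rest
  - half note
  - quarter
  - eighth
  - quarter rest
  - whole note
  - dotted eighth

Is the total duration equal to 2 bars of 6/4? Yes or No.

No

One bar of 6/4 = 24 sixteenth notes, so 2 bars = 48.
Express everything in sixteenth notes: half rest = 8; whole rest = 16; half note = 8; quarter = 4; eighth = 2; quarter rest = 4; whole note = 16; dotted eighth = 3.
Altogether 8 + 16 + 8 + 4 + 2 + 4 + 16 + 3 = 61.
61 exceeds 48, so the answer is No.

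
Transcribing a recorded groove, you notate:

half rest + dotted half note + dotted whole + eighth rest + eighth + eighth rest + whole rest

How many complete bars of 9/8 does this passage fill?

3

One bar of 9/8 = 9 eighth notes.
Each duration in eighth notes: half rest = 4; dotted half note = 6; dotted whole = 12; eighth rest = 1; eighth = 1; eighth rest = 1; whole rest = 8.
Altogether 4 + 6 + 12 + 1 + 1 + 1 + 8 = 33.
33 ÷ 9 = 3 complete bars with 6 left over.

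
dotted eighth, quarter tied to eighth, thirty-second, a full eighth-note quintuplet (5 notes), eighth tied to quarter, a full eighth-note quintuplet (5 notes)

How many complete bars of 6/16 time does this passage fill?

5

One bar of 6/16 = 12 thirty-second notes.
In thirty-second notes: dotted eighth = 6; quarter tied to eighth (quarter + eighth) = 12; thirty-second = 1; a full eighth-note quintuplet (5 notes) (five quintuplet eighths span one half) = 16; eighth tied to quarter (eighth + quarter) = 12; a full eighth-note quintuplet (5 notes) (five quintuplet eighths span one half) = 16.
Adding: 6 + 12 + 1 + 16 + 12 + 16 = 63.
63 ÷ 12 = 5 complete bars with 3 left over.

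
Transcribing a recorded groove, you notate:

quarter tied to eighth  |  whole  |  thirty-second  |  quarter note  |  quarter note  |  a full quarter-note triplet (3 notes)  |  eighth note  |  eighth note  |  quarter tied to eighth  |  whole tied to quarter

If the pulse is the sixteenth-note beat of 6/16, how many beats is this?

68.5

One sixteenth-note beat = 2 thirty-second notes.
Working in thirty-second notes: quarter tied to eighth (quarter + eighth) = 12; whole = 32; thirty-second = 1; quarter note = 8; quarter note = 8; a full quarter-note triplet (3 notes) (three triplet quarters span one half) = 16; eighth note = 4; eighth note = 4; quarter tied to eighth (quarter + eighth) = 12; whole tied to quarter (whole + quarter) = 40.
Total: 12 + 32 + 1 + 8 + 8 + 16 + 4 + 4 + 12 + 40 = 137.
137 ÷ 2 = 68.5 beats.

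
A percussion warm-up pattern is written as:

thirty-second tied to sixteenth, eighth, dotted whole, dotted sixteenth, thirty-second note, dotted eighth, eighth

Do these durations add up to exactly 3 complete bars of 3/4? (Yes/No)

No

One bar of 3/4 = 24 thirty-second notes, so 3 bars = 72.
Convert each value to thirty-second notes: thirty-second tied to sixteenth (thirty-second + sixteenth) = 3; eighth = 4; dotted whole = 48; dotted sixteenth = 3; thirty-second note = 1; dotted eighth = 6; eighth = 4.
Adding: 3 + 4 + 48 + 3 + 1 + 6 + 4 = 69.
69 falls short of 72, so the answer is No.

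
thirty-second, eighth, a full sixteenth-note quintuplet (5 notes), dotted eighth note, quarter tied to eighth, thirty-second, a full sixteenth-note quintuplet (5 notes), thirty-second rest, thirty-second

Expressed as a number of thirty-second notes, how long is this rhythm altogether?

42

Working in thirty-second notes: thirty-second = 1; eighth = 4; a full sixteenth-note quintuplet (5 notes) (five quintuplet sixteenths span one quarter) = 8; dotted eighth note = 6; quarter tied to eighth (quarter + eighth) = 12; thirty-second = 1; a full sixteenth-note quintuplet (5 notes) (five quintuplet sixteenths span one quarter) = 8; thirty-second rest = 1; thirty-second = 1.
Total: 1 + 4 + 8 + 6 + 12 + 1 + 8 + 1 + 1 = 42 thirty-second notes.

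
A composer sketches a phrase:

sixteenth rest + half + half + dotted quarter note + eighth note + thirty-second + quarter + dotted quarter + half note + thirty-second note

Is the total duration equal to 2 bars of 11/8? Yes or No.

Yes

One bar of 11/8 = 44 thirty-second notes, so 2 bars = 88.
In thirty-second notes: sixteenth rest = 2; half = 16; half = 16; dotted quarter note = 12; eighth note = 4; thirty-second = 1; quarter = 8; dotted quarter = 12; half note = 16; thirty-second note = 1.
Sum: 2 + 16 + 16 + 12 + 4 + 1 + 8 + 12 + 16 + 1 = 88.
88 equals 88, so the answer is Yes.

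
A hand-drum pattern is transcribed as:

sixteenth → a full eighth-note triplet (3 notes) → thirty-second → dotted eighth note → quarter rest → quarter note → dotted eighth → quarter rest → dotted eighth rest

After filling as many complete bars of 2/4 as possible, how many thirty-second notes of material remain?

One bar of 2/4 = 16 thirty-second notes.
Convert each value to thirty-second notes: sixteenth = 2; a full eighth-note triplet (3 notes) (three triplet eighths span one quarter) = 8; thirty-second = 1; dotted eighth note = 6; quarter rest = 8; quarter note = 8; dotted eighth = 6; quarter rest = 8; dotted eighth rest = 6.
Total: 2 + 8 + 1 + 6 + 8 + 8 + 6 + 8 + 6 = 53.
53 ÷ 16 = 3 complete bars with 5 thirty-second notes remaining.

5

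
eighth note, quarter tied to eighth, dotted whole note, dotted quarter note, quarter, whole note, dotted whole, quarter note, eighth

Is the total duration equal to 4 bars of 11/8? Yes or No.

One bar of 11/8 = 11 eighth notes, so 4 bars = 44.
Convert each value to eighth notes: eighth note = 1; quarter tied to eighth (quarter + eighth) = 3; dotted whole note = 12; dotted quarter note = 3; quarter = 2; whole note = 8; dotted whole = 12; quarter note = 2; eighth = 1.
Total: 1 + 3 + 12 + 3 + 2 + 8 + 12 + 2 + 1 = 44.
44 equals 44, so the answer is Yes.

Yes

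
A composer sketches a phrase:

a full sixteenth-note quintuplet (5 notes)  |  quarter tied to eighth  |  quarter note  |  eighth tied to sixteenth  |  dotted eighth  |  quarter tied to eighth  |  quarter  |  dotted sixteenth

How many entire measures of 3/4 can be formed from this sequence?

2

One bar of 3/4 = 24 thirty-second notes.
Convert each value to thirty-second notes: a full sixteenth-note quintuplet (5 notes) (five quintuplet sixteenths span one quarter) = 8; quarter tied to eighth (quarter + eighth) = 12; quarter note = 8; eighth tied to sixteenth (eighth + sixteenth) = 6; dotted eighth = 6; quarter tied to eighth (quarter + eighth) = 12; quarter = 8; dotted sixteenth = 3.
Sum: 8 + 12 + 8 + 6 + 6 + 12 + 8 + 3 = 63.
63 ÷ 24 = 2 complete bars with 15 left over.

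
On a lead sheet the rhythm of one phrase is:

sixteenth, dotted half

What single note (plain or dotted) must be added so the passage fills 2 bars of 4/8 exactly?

dotted eighth note

2 bars of 4/8 = 16 sixteenth notes.
Express everything in sixteenth notes: sixteenth = 1; dotted half = 12.
Altogether 1 + 12 = 13.
Remaining: 16 − 13 = 3 sixteenth notes, which is a dotted eighth note.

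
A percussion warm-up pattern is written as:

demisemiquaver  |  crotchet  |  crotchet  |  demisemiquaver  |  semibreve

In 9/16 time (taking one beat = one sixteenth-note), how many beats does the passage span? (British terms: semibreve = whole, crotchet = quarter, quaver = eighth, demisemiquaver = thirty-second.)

One sixteenth-note beat = 2 thirty-second notes.
In thirty-second notes: demisemiquaver = 1; crotchet = 8; crotchet = 8; demisemiquaver = 1; semibreve = 32.
Altogether 1 + 8 + 8 + 1 + 32 = 50.
50 ÷ 2 = 25 beats.

25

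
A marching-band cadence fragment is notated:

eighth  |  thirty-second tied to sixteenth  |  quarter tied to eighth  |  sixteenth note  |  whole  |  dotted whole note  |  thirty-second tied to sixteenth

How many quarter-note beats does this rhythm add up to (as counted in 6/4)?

One quarter-note beat = 8 thirty-second notes.
Each duration in thirty-second notes: eighth = 4; thirty-second tied to sixteenth (thirty-second + sixteenth) = 3; quarter tied to eighth (quarter + eighth) = 12; sixteenth note = 2; whole = 32; dotted whole note = 48; thirty-second tied to sixteenth (thirty-second + sixteenth) = 3.
Sum: 4 + 3 + 12 + 2 + 32 + 48 + 3 = 104.
104 ÷ 8 = 13 beats.

13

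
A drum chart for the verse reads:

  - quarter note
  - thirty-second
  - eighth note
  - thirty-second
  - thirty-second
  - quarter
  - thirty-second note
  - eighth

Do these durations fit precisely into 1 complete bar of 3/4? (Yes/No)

One bar of 3/4 = 24 thirty-second notes.
In thirty-second notes: quarter note = 8; thirty-second = 1; eighth note = 4; thirty-second = 1; thirty-second = 1; quarter = 8; thirty-second note = 1; eighth = 4.
Sum: 8 + 1 + 4 + 1 + 1 + 8 + 1 + 4 = 28.
28 exceeds 24, so the answer is No.

No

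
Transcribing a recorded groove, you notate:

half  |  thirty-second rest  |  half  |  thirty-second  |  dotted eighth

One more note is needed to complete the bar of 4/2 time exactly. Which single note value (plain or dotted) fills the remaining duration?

The bar of 4/2 = 64 thirty-second notes.
Working in thirty-second notes: half = 16; thirty-second rest = 1; half = 16; thirty-second = 1; dotted eighth = 6.
Altogether 16 + 1 + 16 + 1 + 6 = 40.
Remaining: 64 − 40 = 24 thirty-second notes, which is a dotted half note.

dotted half note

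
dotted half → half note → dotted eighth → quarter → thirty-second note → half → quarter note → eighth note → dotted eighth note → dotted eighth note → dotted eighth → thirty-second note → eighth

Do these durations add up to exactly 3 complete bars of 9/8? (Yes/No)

One bar of 9/8 = 36 thirty-second notes, so 3 bars = 108.
Working in thirty-second notes: dotted half = 24; half note = 16; dotted eighth = 6; quarter = 8; thirty-second note = 1; half = 16; quarter note = 8; eighth note = 4; dotted eighth note = 6; dotted eighth note = 6; dotted eighth = 6; thirty-second note = 1; eighth = 4.
Total: 24 + 16 + 6 + 8 + 1 + 16 + 8 + 4 + 6 + 6 + 6 + 1 + 4 = 106.
106 falls short of 108, so the answer is No.

No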